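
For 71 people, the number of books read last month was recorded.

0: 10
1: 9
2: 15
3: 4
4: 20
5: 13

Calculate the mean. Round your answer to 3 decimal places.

2.761

Values: 0, 1, 2, 3, 4, 5
Σfx = 10×0 + 9×1 + 15×2 + 4×3 + 20×4 + 13×5 = 196
n = Σf = 71
Mean = 196 / 71 = 2.7606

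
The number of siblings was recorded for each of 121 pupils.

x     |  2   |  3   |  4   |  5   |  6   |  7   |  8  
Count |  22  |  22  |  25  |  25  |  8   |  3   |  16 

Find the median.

Cumulative frequencies: 22, 44, 69, 94, 102, 105, 121
n = 121, so the median is the value in position (n+1)/2 = 61.
Position 61 falls at value 4.

4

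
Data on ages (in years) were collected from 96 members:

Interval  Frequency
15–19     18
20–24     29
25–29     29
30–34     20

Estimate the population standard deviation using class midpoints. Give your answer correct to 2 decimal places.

Midpoints: 17, 22, 27, 32
n = 96, Σfm = 2367, mean = 24.6562
Σfm² = 60859
Σf(m − x̄)² = Σfm² − (Σfm)²/n = 60859 − 2367²/96 = 2497.6562
Population variance = 2497.6562 / 96 = 26.0173
Standard deviation = √26.0173 = 5.1007

5.10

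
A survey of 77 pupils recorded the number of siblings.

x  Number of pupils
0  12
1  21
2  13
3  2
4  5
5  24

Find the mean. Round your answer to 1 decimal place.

Values: 0, 1, 2, 3, 4, 5
Σfx = 12×0 + 21×1 + 13×2 + 2×3 + 5×4 + 24×5 = 193
n = Σf = 77
Mean = 193 / 77 = 2.5065

2.5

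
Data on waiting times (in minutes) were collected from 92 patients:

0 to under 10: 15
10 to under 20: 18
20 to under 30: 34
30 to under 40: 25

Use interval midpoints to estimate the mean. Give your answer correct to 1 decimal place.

Midpoints: 5, 15, 25, 35
Σfm = 15×5 + 18×15 + 34×25 + 25×35 = 2070
n = Σf = 92
Mean = 2070 / 92 = 22.5000

22.5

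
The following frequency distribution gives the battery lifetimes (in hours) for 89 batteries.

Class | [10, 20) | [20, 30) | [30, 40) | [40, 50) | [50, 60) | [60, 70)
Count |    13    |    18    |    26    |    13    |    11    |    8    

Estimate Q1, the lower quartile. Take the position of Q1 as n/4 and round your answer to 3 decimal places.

Cumulative frequencies: 13, 31, 57, 70, 81, 89
n = 89; position = n/4 = 22.25.
This falls in the class [20, 30): L = 20, F = 13, f = 18, h = 10.
Lower quartile ≈ 20 + ((22.25 − 13) / 18) × 10 = 25.1389

25.139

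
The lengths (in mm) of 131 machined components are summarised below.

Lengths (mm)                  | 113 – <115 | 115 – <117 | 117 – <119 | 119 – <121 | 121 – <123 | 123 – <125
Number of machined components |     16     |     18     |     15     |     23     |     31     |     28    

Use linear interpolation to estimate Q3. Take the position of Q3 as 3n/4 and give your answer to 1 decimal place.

122.7

Cumulative frequencies: 16, 34, 49, 72, 103, 131
n = 131; position = 3n/4 = 98.25.
This falls in the class 121 – <123: L = 121, F = 72, f = 31, h = 2.
Upper quartile ≈ 121 + ((98.25 − 72) / 31) × 2 = 122.6935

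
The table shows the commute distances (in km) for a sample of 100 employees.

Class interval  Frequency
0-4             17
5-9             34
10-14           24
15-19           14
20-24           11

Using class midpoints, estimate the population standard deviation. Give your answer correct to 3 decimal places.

Midpoints: 2, 7, 12, 17, 22
n = 100, Σfm = 1040, mean = 10.4000
Σfm² = 14560
Σf(m − x̄)² = Σfm² − (Σfm)²/n = 14560 − 1040²/100 = 3744.0000
Population variance = 3744.0000 / 100 = 37.4400
Standard deviation = √37.4400 = 6.1188

6.119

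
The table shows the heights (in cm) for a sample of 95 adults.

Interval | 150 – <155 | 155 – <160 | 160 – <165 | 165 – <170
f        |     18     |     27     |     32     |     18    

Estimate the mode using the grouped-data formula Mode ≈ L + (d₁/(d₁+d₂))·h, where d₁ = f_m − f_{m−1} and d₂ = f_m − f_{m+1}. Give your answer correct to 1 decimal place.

161.3

Modal class: 160 – <165 (highest frequency 32).
d₁ = 32 − 27 = 5, d₂ = 32 − 18 = 14
Mode ≈ 160 + (5/(5+14)) × 5 = 160 + 1.3158 = 161.3158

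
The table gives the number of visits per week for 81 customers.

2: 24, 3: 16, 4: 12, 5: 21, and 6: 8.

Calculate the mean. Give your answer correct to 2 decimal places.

Values: 2, 3, 4, 5, 6
Σfx = 24×2 + 16×3 + 12×4 + 21×5 + 8×6 = 297
n = Σf = 81
Mean = 297 / 81 = 3.6667

3.67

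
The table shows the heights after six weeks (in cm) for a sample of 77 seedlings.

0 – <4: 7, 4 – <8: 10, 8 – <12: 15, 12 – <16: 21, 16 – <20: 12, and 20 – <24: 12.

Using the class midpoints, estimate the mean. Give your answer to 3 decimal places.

12.961

Midpoints: 2, 6, 10, 14, 18, 22
Σfm = 7×2 + 10×6 + 15×10 + 21×14 + 12×18 + 12×22 = 998
n = Σf = 77
Mean = 998 / 77 = 12.9610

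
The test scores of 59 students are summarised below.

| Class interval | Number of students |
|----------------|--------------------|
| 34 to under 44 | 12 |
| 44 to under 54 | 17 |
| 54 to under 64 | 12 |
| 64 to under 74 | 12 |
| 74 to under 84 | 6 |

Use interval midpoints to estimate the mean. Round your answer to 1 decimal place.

Midpoints: 39, 49, 59, 69, 79
Σfm = 12×39 + 17×49 + 12×59 + 12×69 + 6×79 = 3311
n = Σf = 59
Mean = 3311 / 59 = 56.1186

56.1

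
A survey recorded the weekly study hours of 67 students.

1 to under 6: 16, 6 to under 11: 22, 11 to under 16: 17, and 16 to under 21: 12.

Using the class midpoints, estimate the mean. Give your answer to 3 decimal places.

10.366

Midpoints: 3.5, 8.5, 13.5, 18.5
Σfm = 16×3.5 + 22×8.5 + 17×13.5 + 12×18.5 = 694.5
n = Σf = 67
Mean = 694.5 / 67 = 10.3657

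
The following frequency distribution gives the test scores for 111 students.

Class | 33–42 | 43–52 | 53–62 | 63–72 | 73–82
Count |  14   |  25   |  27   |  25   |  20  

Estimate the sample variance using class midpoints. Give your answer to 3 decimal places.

Midpoints: 37.5, 47.5, 57.5, 67.5, 77.5
n = 111, Σfm = 6502.5, mean = 58.5811
Σfm² = 399393.75
Σf(m − x̄)² = Σfm² − (Σfm)²/n = 399393.75 − 6502.5²/111 = 18470.2703
Sample variance = 18470.2703 / 110 = 167.9115

167.912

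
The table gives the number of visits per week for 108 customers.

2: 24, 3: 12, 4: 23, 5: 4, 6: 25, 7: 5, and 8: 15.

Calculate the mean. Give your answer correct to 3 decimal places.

Values: 2, 3, 4, 5, 6, 7, 8
Σfx = 24×2 + 12×3 + 23×4 + 4×5 + 25×6 + 5×7 + 15×8 = 501
n = Σf = 108
Mean = 501 / 108 = 4.6389

4.639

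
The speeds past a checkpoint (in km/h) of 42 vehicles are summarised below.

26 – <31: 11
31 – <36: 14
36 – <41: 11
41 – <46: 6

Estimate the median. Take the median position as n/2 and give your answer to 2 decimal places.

34.57

Cumulative frequencies: 11, 25, 36, 42
n = 42; position = n/2 = 21.
This falls in the class 31 – <36: L = 31, F = 11, f = 14, h = 5.
Median ≈ 31 + ((21 − 11) / 14) × 5 = 34.5714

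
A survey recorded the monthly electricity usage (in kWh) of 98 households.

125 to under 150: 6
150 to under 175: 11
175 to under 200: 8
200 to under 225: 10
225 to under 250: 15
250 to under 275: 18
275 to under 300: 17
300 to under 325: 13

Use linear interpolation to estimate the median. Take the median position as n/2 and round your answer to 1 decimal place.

Cumulative frequencies: 6, 17, 25, 35, 50, 68, 85, 98
n = 98; position = n/2 = 49.
This falls in the class 225 to under 250: L = 225, F = 35, f = 15, h = 25.
Median ≈ 225 + ((49 − 35) / 15) × 25 = 248.3333

248.3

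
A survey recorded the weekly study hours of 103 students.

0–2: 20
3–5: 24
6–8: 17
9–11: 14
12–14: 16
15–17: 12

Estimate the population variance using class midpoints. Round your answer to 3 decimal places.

Midpoints: 1, 4, 7, 10, 13, 16
n = 103, Σfm = 775, mean = 7.5243
Σfm² = 8413
Σf(m − x̄)² = Σfm² − (Σfm)²/n = 8413 − 775²/103 = 2581.6893
Population variance = 2581.6893 / 103 = 25.0649

25.065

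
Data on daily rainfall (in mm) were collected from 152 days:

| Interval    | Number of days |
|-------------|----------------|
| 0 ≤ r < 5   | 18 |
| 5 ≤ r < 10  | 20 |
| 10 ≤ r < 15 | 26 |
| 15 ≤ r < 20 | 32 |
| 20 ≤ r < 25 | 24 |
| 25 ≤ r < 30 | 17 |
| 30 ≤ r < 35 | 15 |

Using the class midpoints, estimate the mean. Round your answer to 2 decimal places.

16.94

Midpoints: 2.5, 7.5, 12.5, 17.5, 22.5, 27.5, 32.5
Σfm = 18×2.5 + 20×7.5 + 26×12.5 + 32×17.5 + 24×22.5 + 17×27.5 + 15×32.5 = 2575
n = Σf = 152
Mean = 2575 / 152 = 16.9408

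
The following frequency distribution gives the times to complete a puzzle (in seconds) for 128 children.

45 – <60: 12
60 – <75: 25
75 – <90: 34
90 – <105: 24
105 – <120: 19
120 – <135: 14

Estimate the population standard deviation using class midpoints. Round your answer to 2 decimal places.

22.00

Midpoints: 52.5, 67.5, 82.5, 97.5, 112.5, 127.5
n = 128, Σfm = 11385, mean = 88.9453
Σfm² = 1074600
Σf(m − x̄)² = Σfm² − (Σfm)²/n = 1074600 − 11385²/128 = 61957.6172
Population variance = 61957.6172 / 128 = 484.0439
Standard deviation = √484.0439 = 22.0010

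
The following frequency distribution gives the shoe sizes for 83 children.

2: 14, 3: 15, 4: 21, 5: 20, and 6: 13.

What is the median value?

Cumulative frequencies: 14, 29, 50, 70, 83
n = 83, so the median is the value in position (n+1)/2 = 42.
Position 42 falls at value 4.

4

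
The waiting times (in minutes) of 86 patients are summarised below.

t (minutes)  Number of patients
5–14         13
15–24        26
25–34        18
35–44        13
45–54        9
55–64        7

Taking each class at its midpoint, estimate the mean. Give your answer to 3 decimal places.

Midpoints: 9.5, 19.5, 29.5, 39.5, 49.5, 59.5
Σfm = 13×9.5 + 26×19.5 + 18×29.5 + 13×39.5 + 9×49.5 + 7×59.5 = 2537
n = Σf = 86
Mean = 2537 / 86 = 29.5000

29.500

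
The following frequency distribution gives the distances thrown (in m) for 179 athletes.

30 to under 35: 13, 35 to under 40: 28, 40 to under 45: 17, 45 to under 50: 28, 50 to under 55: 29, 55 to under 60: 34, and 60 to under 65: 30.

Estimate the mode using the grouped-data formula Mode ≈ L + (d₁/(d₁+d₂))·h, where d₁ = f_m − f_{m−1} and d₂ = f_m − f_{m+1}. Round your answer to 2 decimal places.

Modal class: 55 to under 60 (highest frequency 34).
d₁ = 34 − 29 = 5, d₂ = 34 − 30 = 4
Mode ≈ 55 + (5/(5+4)) × 5 = 55 + 2.7778 = 57.7778

57.78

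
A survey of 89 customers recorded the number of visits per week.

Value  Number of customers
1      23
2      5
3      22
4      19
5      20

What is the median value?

3

Cumulative frequencies: 23, 28, 50, 69, 89
n = 89, so the median is the value in position (n+1)/2 = 45.
Position 45 falls at value 3.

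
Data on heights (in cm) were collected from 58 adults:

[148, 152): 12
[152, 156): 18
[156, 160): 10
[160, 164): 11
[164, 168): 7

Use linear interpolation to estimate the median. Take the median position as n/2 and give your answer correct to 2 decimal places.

Cumulative frequencies: 12, 30, 40, 51, 58
n = 58; position = n/2 = 29.
This falls in the class [152, 156): L = 152, F = 12, f = 18, h = 4.
Median ≈ 152 + ((29 − 12) / 18) × 4 = 155.7778

155.78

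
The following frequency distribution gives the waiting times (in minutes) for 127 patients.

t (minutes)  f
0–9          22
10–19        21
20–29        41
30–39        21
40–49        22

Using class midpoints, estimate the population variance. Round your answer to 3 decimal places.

Midpoints: 4.5, 14.5, 24.5, 34.5, 44.5
n = 127, Σfm = 3111.5, mean = 24.5000
Σfm² = 98031.75
Σf(m − x̄)² = Σfm² − (Σfm)²/n = 98031.75 − 3111.5²/127 = 21800.0000
Population variance = 21800.0000 / 127 = 171.6535

171.654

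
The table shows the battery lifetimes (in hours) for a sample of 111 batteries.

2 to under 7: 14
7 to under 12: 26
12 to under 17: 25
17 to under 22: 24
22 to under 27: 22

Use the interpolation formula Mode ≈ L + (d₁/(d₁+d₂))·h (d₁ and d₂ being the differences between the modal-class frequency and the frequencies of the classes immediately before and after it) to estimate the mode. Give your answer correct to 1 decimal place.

11.6

Modal class: 7 to under 12 (highest frequency 26).
d₁ = 26 − 14 = 12, d₂ = 26 − 25 = 1
Mode ≈ 7 + (12/(12+1)) × 5 = 7 + 4.6154 = 11.6154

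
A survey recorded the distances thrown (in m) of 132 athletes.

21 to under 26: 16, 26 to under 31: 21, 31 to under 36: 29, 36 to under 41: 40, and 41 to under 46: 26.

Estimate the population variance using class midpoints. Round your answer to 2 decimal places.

Midpoints: 23.5, 28.5, 33.5, 38.5, 43.5
n = 132, Σfm = 4617, mean = 34.9773
Σfm² = 166927
Σf(m − x̄)² = Σfm² − (Σfm)²/n = 166927 − 4617²/132 = 5436.9318
Population variance = 5436.9318 / 132 = 41.1889

41.19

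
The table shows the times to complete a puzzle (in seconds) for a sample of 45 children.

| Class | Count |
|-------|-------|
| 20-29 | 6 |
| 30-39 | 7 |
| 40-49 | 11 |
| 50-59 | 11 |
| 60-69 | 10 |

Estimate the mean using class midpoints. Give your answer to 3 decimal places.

Midpoints: 24.5, 34.5, 44.5, 54.5, 64.5
Σfm = 6×24.5 + 7×34.5 + 11×44.5 + 11×54.5 + 10×64.5 = 2122.5
n = Σf = 45
Mean = 2122.5 / 45 = 47.1667

47.167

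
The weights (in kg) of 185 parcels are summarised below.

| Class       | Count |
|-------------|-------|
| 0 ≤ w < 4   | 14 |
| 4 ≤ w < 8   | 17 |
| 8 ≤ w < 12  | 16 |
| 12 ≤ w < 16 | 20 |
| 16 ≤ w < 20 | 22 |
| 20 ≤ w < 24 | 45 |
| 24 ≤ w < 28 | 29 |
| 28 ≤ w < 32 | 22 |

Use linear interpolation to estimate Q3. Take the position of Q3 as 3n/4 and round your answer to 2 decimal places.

24.66

Cumulative frequencies: 14, 31, 47, 67, 89, 134, 163, 185
n = 185; position = 3n/4 = 138.75.
This falls in the class 24 ≤ w < 28: L = 24, F = 134, f = 29, h = 4.
Upper quartile ≈ 24 + ((138.75 − 134) / 29) × 4 = 24.6552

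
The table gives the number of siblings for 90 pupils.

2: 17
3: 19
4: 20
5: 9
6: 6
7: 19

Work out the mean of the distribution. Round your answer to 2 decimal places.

Values: 2, 3, 4, 5, 6, 7
Σfx = 17×2 + 19×3 + 20×4 + 9×5 + 6×6 + 19×7 = 385
n = Σf = 90
Mean = 385 / 90 = 4.2778

4.28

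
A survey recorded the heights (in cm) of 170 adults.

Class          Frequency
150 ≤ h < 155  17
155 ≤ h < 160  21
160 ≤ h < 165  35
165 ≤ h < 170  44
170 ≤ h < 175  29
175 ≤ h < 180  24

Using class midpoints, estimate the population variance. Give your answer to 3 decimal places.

Midpoints: 152.5, 157.5, 162.5, 167.5, 172.5, 177.5
n = 170, Σfm = 28220, mean = 166.0000
Σfm² = 4694062.5
Σf(m − x̄)² = Σfm² − (Σfm)²/n = 4694062.5 − 28220²/170 = 9542.5000
Population variance = 9542.5000 / 170 = 56.1324

56.132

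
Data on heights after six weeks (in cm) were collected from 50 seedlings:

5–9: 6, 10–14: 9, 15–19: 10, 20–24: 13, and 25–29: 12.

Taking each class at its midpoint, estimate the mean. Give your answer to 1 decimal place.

18.6

Midpoints: 7, 12, 17, 22, 27
Σfm = 6×7 + 9×12 + 10×17 + 13×22 + 12×27 = 930
n = Σf = 50
Mean = 930 / 50 = 18.6000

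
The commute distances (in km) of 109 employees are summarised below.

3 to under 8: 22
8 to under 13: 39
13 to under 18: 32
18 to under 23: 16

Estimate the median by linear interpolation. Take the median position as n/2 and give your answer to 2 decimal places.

12.17

Cumulative frequencies: 22, 61, 93, 109
n = 109; position = n/2 = 54.5.
This falls in the class 8 to under 13: L = 8, F = 22, f = 39, h = 5.
Median ≈ 8 + ((54.5 − 22) / 39) × 5 = 12.1667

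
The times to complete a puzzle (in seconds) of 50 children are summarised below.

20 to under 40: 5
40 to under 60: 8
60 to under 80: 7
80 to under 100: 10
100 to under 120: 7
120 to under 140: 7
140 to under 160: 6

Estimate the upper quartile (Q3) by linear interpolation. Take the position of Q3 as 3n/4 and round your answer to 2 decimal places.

121.43

Cumulative frequencies: 5, 13, 20, 30, 37, 44, 50
n = 50; position = 3n/4 = 37.5.
This falls in the class 120 to under 140: L = 120, F = 37, f = 7, h = 20.
Upper quartile ≈ 120 + ((37.5 − 37) / 7) × 20 = 121.4286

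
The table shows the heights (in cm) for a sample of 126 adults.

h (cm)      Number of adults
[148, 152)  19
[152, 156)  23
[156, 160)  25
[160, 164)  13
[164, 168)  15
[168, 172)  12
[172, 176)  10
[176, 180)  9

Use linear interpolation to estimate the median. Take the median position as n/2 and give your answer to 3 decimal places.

159.360

Cumulative frequencies: 19, 42, 67, 80, 95, 107, 117, 126
n = 126; position = n/2 = 63.
This falls in the class [156, 160): L = 156, F = 42, f = 25, h = 4.
Median ≈ 156 + ((63 − 42) / 25) × 4 = 159.3600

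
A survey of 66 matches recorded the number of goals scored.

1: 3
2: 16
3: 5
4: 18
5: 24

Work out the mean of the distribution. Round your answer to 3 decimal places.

Values: 1, 2, 3, 4, 5
Σfx = 3×1 + 16×2 + 5×3 + 18×4 + 24×5 = 242
n = Σf = 66
Mean = 242 / 66 = 3.6667

3.667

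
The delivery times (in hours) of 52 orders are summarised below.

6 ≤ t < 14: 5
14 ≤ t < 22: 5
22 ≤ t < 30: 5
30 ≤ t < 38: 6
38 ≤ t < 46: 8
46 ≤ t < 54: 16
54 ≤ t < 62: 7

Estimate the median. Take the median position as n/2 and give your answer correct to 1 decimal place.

43.0

Cumulative frequencies: 5, 10, 15, 21, 29, 45, 52
n = 52; position = n/2 = 26.
This falls in the class 38 ≤ t < 46: L = 38, F = 21, f = 8, h = 8.
Median ≈ 38 + ((26 − 21) / 8) × 8 = 43.0000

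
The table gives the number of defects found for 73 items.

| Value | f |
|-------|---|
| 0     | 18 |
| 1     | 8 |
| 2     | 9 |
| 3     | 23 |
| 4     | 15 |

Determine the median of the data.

3

Cumulative frequencies: 18, 26, 35, 58, 73
n = 73, so the median is the value in position (n+1)/2 = 37.
Position 37 falls at value 3.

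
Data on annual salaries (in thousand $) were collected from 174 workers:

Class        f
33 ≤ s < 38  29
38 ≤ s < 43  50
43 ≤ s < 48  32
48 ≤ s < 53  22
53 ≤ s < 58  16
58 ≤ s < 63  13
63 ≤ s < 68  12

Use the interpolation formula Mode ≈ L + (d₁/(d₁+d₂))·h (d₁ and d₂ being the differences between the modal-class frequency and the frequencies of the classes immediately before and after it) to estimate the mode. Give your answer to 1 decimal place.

Modal class: 38 ≤ s < 43 (highest frequency 50).
d₁ = 50 − 29 = 21, d₂ = 50 − 32 = 18
Mode ≈ 38 + (21/(21+18)) × 5 = 38 + 2.6923 = 40.6923

40.7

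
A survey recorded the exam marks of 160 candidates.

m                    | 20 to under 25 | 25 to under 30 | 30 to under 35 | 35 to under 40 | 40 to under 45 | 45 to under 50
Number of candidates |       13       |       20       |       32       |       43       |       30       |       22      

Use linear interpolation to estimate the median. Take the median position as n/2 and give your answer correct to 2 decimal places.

Cumulative frequencies: 13, 33, 65, 108, 138, 160
n = 160; position = n/2 = 80.
This falls in the class 35 to under 40: L = 35, F = 65, f = 43, h = 5.
Median ≈ 35 + ((80 − 65) / 43) × 5 = 36.7442

36.74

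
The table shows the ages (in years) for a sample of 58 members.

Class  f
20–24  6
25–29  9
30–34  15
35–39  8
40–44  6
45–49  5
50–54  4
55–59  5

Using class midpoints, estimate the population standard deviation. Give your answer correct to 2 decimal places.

10.31

Midpoints: 22, 27, 32, 37, 42, 47, 52, 57
n = 58, Σfm = 2131, mean = 36.7414
Σfm² = 84467
Σf(m − x̄)² = Σfm² − (Σfm)²/n = 84467 − 2131²/58 = 6171.1207
Population variance = 6171.1207 / 58 = 106.3986
Standard deviation = √106.3986 = 10.3150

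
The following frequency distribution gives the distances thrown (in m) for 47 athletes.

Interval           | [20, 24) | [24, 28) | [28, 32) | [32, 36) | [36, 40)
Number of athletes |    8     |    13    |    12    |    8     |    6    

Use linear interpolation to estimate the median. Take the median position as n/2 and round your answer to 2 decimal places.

Cumulative frequencies: 8, 21, 33, 41, 47
n = 47; position = n/2 = 23.5.
This falls in the class [28, 32): L = 28, F = 21, f = 12, h = 4.
Median ≈ 28 + ((23.5 − 21) / 12) × 4 = 28.8333

28.83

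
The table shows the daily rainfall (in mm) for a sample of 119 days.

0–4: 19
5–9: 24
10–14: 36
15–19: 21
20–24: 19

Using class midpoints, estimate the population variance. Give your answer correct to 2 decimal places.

Midpoints: 2, 7, 12, 17, 22
n = 119, Σfm = 1413, mean = 11.8739
Σfm² = 21701
Σf(m − x̄)² = Σfm² − (Σfm)²/n = 21701 − 1413²/119 = 4923.1092
Population variance = 4923.1092 / 119 = 41.3707

41.37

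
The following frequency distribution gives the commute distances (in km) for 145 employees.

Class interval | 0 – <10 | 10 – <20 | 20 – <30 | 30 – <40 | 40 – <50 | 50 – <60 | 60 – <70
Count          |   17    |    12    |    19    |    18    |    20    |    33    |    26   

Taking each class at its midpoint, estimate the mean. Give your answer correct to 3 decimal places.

39.828

Midpoints: 5, 15, 25, 35, 45, 55, 65
Σfm = 17×5 + 12×15 + 19×25 + 18×35 + 20×45 + 33×55 + 26×65 = 5775
n = Σf = 145
Mean = 5775 / 145 = 39.8276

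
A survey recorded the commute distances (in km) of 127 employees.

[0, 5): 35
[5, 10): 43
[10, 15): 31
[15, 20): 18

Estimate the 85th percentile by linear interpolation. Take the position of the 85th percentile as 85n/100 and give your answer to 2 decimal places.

14.83

Cumulative frequencies: 35, 78, 109, 127
n = 127; position = 85n/100 = 107.95.
This falls in the class [10, 15): L = 10, F = 78, f = 31, h = 5.
85th percentile ≈ 10 + ((107.95 − 78) / 31) × 5 = 14.8306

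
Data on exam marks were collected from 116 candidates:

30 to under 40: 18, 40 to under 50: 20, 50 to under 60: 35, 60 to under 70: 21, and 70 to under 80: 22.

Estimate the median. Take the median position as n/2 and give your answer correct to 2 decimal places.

Cumulative frequencies: 18, 38, 73, 94, 116
n = 116; position = n/2 = 58.
This falls in the class 50 to under 60: L = 50, F = 38, f = 35, h = 10.
Median ≈ 50 + ((58 − 38) / 35) × 10 = 55.7143

55.71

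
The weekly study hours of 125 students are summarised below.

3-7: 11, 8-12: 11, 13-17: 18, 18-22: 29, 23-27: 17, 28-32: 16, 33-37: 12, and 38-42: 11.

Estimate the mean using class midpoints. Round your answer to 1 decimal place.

22.2

Midpoints: 5, 10, 15, 20, 25, 30, 35, 40
Σfm = 11×5 + 11×10 + 18×15 + 29×20 + 17×25 + 16×30 + 12×35 + 11×40 = 2780
n = Σf = 125
Mean = 2780 / 125 = 22.2400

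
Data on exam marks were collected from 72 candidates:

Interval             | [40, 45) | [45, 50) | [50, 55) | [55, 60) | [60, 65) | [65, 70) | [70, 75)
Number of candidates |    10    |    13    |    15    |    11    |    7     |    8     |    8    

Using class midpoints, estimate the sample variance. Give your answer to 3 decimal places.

Midpoints: 42.5, 47.5, 52.5, 57.5, 62.5, 67.5, 72.5
n = 72, Σfm = 4020, mean = 55.8333
Σfm² = 230950
Σf(m − x̄)² = Σfm² − (Σfm)²/n = 230950 − 4020²/72 = 6500.0000
Sample variance = 6500.0000 / 71 = 91.5493

91.549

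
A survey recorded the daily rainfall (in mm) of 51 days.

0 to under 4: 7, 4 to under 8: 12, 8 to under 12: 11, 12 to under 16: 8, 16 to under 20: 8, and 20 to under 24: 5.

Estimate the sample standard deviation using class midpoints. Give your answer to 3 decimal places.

Midpoints: 2, 6, 10, 14, 18, 22
n = 51, Σfm = 562, mean = 11.0196
Σfm² = 8140
Σf(m − x̄)² = Σfm² − (Σfm)²/n = 8140 − 562²/51 = 1946.9804
Sample variance = 1946.9804 / 50 = 38.9396
Standard deviation = √38.9396 = 6.2402

6.240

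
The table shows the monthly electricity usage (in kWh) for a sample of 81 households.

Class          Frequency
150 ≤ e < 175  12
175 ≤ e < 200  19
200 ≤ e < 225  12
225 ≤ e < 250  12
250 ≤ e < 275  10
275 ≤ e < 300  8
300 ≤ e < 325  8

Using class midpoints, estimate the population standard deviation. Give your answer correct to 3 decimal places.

Midpoints: 162.5, 187.5, 212.5, 237.5, 262.5, 287.5, 312.5
n = 81, Σfm = 18337.5, mean = 226.3889
Σfm² = 4335156.25
Σf(m − x̄)² = Σfm² − (Σfm)²/n = 4335156.25 − 18337.5²/81 = 183750.0000
Population variance = 183750.0000 / 81 = 2268.5185
Standard deviation = √2268.5185 = 47.6290

47.629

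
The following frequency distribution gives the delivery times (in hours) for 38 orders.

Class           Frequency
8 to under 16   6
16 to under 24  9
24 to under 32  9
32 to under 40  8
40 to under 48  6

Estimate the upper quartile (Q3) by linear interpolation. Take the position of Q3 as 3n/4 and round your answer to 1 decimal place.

Cumulative frequencies: 6, 15, 24, 32, 38
n = 38; position = 3n/4 = 28.5.
This falls in the class 32 to under 40: L = 32, F = 24, f = 8, h = 8.
Upper quartile ≈ 32 + ((28.5 − 24) / 8) × 8 = 36.5000

36.5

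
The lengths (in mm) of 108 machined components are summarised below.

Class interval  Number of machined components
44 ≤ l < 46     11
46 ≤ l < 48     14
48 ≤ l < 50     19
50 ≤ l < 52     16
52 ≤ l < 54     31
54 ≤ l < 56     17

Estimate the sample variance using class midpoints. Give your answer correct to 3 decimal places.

Midpoints: 45, 47, 49, 51, 53, 55
n = 108, Σfm = 5478, mean = 50.7222
Σfm² = 278940
Σf(m − x̄)² = Σfm² − (Σfm)²/n = 278940 − 5478²/108 = 1083.6667
Sample variance = 1083.6667 / 107 = 10.1277

10.128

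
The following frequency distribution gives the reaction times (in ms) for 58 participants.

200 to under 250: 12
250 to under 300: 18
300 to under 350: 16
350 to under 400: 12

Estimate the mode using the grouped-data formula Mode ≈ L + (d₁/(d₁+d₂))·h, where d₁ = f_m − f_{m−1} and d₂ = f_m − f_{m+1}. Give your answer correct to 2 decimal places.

287.50

Modal class: 250 to under 300 (highest frequency 18).
d₁ = 18 − 12 = 6, d₂ = 18 − 16 = 2
Mode ≈ 250 + (6/(6+2)) × 50 = 250 + 37.5000 = 287.5000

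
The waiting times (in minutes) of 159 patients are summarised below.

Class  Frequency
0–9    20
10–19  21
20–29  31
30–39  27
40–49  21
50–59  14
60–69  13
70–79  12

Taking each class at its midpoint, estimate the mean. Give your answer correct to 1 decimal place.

34.7

Midpoints: 4.5, 14.5, 24.5, 34.5, 44.5, 54.5, 64.5, 74.5
Σfm = 20×4.5 + 21×14.5 + 31×24.5 + 27×34.5 + 21×44.5 + 14×54.5 + 13×64.5 + 12×74.5 = 5515.5
n = Σf = 159
Mean = 5515.5 / 159 = 34.6887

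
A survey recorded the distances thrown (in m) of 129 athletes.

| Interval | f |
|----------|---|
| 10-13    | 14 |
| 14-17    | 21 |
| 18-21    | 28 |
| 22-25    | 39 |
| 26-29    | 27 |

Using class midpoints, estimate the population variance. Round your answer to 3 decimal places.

25.922

Midpoints: 11.5, 15.5, 19.5, 23.5, 27.5
n = 129, Σfm = 2691.5, mean = 20.8643
Σfm² = 59500.25
Σf(m − x̄)² = Σfm² − (Σfm)²/n = 59500.25 − 2691.5²/129 = 3343.8760
Population variance = 3343.8760 / 129 = 25.9215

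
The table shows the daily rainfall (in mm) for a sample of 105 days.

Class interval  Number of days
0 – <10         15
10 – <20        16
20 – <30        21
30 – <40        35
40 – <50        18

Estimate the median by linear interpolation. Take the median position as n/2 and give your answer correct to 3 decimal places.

Cumulative frequencies: 15, 31, 52, 87, 105
n = 105; position = n/2 = 52.5.
This falls in the class 30 – <40: L = 30, F = 52, f = 35, h = 10.
Median ≈ 30 + ((52.5 − 52) / 35) × 10 = 30.1429

30.143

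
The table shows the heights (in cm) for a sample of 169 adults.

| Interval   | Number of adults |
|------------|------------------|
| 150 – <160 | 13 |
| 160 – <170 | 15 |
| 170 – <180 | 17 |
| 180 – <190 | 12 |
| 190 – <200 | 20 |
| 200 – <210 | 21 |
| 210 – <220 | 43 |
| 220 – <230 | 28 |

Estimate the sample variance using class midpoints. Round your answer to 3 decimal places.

Midpoints: 155, 165, 175, 185, 195, 205, 215, 225
n = 169, Σfm = 33435, mean = 197.8402
Σfm² = 6700225
Σf(m − x̄)² = Σfm² − (Σfm)²/n = 6700225 − 33435²/169 = 85436.6864
Sample variance = 85436.6864 / 168 = 508.5517

508.552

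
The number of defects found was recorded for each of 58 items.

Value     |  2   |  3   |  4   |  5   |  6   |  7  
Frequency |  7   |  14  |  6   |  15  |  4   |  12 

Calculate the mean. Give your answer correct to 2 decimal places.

Values: 2, 3, 4, 5, 6, 7
Σfx = 7×2 + 14×3 + 6×4 + 15×5 + 4×6 + 12×7 = 263
n = Σf = 58
Mean = 263 / 58 = 4.5345

4.53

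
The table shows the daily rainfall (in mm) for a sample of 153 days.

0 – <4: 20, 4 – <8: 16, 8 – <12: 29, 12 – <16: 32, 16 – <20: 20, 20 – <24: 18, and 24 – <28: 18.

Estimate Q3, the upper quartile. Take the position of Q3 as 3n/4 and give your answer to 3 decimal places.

19.550

Cumulative frequencies: 20, 36, 65, 97, 117, 135, 153
n = 153; position = 3n/4 = 114.75.
This falls in the class 16 – <20: L = 16, F = 97, f = 20, h = 4.
Upper quartile ≈ 16 + ((114.75 − 97) / 20) × 4 = 19.5500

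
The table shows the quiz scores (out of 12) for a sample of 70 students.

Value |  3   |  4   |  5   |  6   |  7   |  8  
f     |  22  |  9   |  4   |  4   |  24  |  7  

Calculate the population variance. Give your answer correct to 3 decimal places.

Values: 3, 4, 5, 6, 7, 8
n = 70, Σfx = 370, mean = 5.2857
Σfx² = 2210
Σf(x − x̄)² = Σfx² − (Σfx)²/n = 2210 − 370²/70 = 254.2857
Population variance = 254.2857 / 70 = 3.6327

3.633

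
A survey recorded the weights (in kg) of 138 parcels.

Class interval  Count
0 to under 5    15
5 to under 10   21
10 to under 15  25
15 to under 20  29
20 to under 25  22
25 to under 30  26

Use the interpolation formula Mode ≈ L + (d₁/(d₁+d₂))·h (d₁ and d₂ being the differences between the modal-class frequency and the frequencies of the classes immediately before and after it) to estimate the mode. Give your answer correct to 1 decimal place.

16.8

Modal class: 15 to under 20 (highest frequency 29).
d₁ = 29 − 25 = 4, d₂ = 29 − 22 = 7
Mode ≈ 15 + (4/(4+7)) × 5 = 15 + 1.8182 = 16.8182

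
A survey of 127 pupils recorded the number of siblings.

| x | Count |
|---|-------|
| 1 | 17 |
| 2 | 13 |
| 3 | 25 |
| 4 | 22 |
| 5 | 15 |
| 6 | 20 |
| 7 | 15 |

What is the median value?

Cumulative frequencies: 17, 30, 55, 77, 92, 112, 127
n = 127, so the median is the value in position (n+1)/2 = 64.
Position 64 falls at value 4.

4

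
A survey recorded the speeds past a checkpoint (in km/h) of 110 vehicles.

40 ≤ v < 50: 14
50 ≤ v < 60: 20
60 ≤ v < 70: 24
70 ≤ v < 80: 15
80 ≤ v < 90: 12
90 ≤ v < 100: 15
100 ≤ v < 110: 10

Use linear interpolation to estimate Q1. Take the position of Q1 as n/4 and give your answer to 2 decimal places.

56.75

Cumulative frequencies: 14, 34, 58, 73, 85, 100, 110
n = 110; position = n/4 = 27.5.
This falls in the class 50 ≤ v < 60: L = 50, F = 14, f = 20, h = 10.
Lower quartile ≈ 50 + ((27.5 − 14) / 20) × 10 = 56.7500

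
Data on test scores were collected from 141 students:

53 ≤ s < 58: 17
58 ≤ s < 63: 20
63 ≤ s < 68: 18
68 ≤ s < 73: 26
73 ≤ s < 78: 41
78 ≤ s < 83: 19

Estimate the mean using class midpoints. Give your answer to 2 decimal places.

69.44

Midpoints: 55.5, 60.5, 65.5, 70.5, 75.5, 80.5
Σfm = 17×55.5 + 20×60.5 + 18×65.5 + 26×70.5 + 41×75.5 + 19×80.5 = 9790.5
n = Σf = 141
Mean = 9790.5 / 141 = 69.4362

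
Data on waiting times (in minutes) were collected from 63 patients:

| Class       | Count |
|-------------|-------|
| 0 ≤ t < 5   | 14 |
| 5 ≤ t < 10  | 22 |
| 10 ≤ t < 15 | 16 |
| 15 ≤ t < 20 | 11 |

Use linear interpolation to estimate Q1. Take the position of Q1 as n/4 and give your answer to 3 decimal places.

Cumulative frequencies: 14, 36, 52, 63
n = 63; position = n/4 = 15.75.
This falls in the class 5 ≤ t < 10: L = 5, F = 14, f = 22, h = 5.
Lower quartile ≈ 5 + ((15.75 − 14) / 22) × 5 = 5.3977

5.398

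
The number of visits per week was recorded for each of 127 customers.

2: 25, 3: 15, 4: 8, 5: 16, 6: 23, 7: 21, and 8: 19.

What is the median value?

Cumulative frequencies: 25, 40, 48, 64, 87, 108, 127
n = 127, so the median is the value in position (n+1)/2 = 64.
Position 64 falls at value 5.

5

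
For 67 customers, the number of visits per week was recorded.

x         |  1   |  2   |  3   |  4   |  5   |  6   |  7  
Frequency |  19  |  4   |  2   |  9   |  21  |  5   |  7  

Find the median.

Cumulative frequencies: 19, 23, 25, 34, 55, 60, 67
n = 67, so the median is the value in position (n+1)/2 = 34.
Position 34 falls at value 4.

4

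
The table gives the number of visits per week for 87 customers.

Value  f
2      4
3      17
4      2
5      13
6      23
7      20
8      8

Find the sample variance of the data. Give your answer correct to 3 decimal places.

Values: 2, 3, 4, 5, 6, 7, 8
n = 87, Σfx = 474, mean = 5.4483
Σfx² = 2846
Σf(x − x̄)² = Σfx² − (Σfx)²/n = 2846 − 474²/87 = 263.5172
Sample variance = 263.5172 / 86 = 3.0642

3.064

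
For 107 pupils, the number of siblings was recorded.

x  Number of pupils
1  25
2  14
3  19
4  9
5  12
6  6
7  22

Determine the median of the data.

Cumulative frequencies: 25, 39, 58, 67, 79, 85, 107
n = 107, so the median is the value in position (n+1)/2 = 54.
Position 54 falls at value 3.

3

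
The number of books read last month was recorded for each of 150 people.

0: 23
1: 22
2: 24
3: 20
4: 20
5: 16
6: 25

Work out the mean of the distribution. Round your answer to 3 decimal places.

2.933

Values: 0, 1, 2, 3, 4, 5, 6
Σfx = 23×0 + 22×1 + 24×2 + 20×3 + 20×4 + 16×5 + 25×6 = 440
n = Σf = 150
Mean = 440 / 150 = 2.9333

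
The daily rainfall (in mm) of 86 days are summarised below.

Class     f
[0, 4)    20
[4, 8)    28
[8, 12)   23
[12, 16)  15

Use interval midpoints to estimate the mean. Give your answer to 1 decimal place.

Midpoints: 2, 6, 10, 14
Σfm = 20×2 + 28×6 + 23×10 + 15×14 = 648
n = Σf = 86
Mean = 648 / 86 = 7.5349

7.5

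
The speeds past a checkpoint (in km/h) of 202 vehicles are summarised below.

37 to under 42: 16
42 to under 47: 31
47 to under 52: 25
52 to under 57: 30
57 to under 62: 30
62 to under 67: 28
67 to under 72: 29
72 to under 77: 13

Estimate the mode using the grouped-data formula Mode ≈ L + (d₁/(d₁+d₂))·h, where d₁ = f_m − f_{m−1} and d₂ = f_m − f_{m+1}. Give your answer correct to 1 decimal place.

Modal class: 42 to under 47 (highest frequency 31).
d₁ = 31 − 16 = 15, d₂ = 31 − 25 = 6
Mode ≈ 42 + (15/(15+6)) × 5 = 42 + 3.5714 = 45.5714

45.6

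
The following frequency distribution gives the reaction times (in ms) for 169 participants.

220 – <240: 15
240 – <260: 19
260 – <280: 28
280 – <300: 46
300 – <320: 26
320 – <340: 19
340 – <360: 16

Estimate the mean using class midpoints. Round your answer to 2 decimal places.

290.12

Midpoints: 230, 250, 270, 290, 310, 330, 350
Σfm = 15×230 + 19×250 + 28×270 + 46×290 + 26×310 + 19×330 + 16×350 = 49030
n = Σf = 169
Mean = 49030 / 169 = 290.1183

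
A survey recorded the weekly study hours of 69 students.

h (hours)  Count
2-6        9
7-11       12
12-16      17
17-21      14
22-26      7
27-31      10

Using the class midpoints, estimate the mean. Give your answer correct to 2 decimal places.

16.03

Midpoints: 4, 9, 14, 19, 24, 29
Σfm = 9×4 + 12×9 + 17×14 + 14×19 + 7×24 + 10×29 = 1106
n = Σf = 69
Mean = 1106 / 69 = 16.0290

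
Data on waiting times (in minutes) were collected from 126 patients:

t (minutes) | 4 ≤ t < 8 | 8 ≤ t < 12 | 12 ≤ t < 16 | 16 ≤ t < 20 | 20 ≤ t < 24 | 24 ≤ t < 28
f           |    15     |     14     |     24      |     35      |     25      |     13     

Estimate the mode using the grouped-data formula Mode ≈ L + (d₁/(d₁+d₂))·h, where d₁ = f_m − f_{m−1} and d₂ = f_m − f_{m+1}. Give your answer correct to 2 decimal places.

18.10

Modal class: 16 ≤ t < 20 (highest frequency 35).
d₁ = 35 − 24 = 11, d₂ = 35 − 25 = 10
Mode ≈ 16 + (11/(11+10)) × 4 = 16 + 2.0952 = 18.0952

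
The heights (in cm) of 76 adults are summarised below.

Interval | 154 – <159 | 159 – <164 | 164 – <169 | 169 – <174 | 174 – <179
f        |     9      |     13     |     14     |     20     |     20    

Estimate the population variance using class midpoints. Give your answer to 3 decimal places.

Midpoints: 156.5, 161.5, 166.5, 171.5, 176.5
n = 76, Σfm = 12799, mean = 168.4079
Σfm² = 2158901
Σf(m − x̄)² = Σfm² − (Σfm)²/n = 2158901 − 12799²/76 = 3448.3553
Population variance = 3448.3553 / 76 = 45.3731

45.373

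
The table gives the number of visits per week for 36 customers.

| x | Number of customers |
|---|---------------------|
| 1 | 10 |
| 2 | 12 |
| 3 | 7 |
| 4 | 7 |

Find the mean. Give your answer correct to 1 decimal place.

Values: 1, 2, 3, 4
Σfx = 10×1 + 12×2 + 7×3 + 7×4 = 83
n = Σf = 36
Mean = 83 / 36 = 2.3056

2.3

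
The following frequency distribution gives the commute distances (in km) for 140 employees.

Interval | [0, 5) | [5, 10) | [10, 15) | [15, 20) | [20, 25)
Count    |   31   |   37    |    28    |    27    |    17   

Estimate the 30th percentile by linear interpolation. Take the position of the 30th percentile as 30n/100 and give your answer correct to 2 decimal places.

6.49

Cumulative frequencies: 31, 68, 96, 123, 140
n = 140; position = 30n/100 = 42.
This falls in the class [5, 10): L = 5, F = 31, f = 37, h = 5.
30th percentile ≈ 5 + ((42 − 31) / 37) × 5 = 6.4865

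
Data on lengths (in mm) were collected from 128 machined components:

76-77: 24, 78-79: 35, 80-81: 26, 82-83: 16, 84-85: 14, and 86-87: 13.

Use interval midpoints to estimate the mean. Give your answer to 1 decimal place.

80.5

Midpoints: 76.5, 78.5, 80.5, 82.5, 84.5, 86.5
Σfm = 24×76.5 + 35×78.5 + 26×80.5 + 16×82.5 + 14×84.5 + 13×86.5 = 10304
n = Σf = 128
Mean = 10304 / 128 = 80.5000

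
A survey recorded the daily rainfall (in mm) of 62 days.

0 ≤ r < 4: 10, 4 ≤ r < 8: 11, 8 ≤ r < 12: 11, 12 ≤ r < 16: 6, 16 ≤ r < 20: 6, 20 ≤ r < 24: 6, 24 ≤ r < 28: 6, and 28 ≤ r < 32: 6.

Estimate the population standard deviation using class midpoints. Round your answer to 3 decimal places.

9.156

Midpoints: 2, 6, 10, 14, 18, 22, 26, 30
n = 62, Σfm = 856, mean = 13.8065
Σfm² = 17016
Σf(m − x̄)² = Σfm² − (Σfm)²/n = 17016 − 856²/62 = 5197.6774
Population variance = 5197.6774 / 62 = 83.8335
Standard deviation = √83.8335 = 9.1561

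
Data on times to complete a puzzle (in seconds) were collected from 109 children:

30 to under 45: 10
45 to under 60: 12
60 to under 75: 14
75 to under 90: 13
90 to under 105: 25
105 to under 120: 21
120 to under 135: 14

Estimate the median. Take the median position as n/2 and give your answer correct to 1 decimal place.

Cumulative frequencies: 10, 22, 36, 49, 74, 95, 109
n = 109; position = n/2 = 54.5.
This falls in the class 90 to under 105: L = 90, F = 49, f = 25, h = 15.
Median ≈ 90 + ((54.5 − 49) / 25) × 15 = 93.3000

93.3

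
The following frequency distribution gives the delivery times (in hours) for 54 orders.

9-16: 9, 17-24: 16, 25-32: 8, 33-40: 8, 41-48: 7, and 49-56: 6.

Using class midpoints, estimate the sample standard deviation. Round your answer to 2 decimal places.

Midpoints: 12.5, 20.5, 28.5, 36.5, 44.5, 52.5
n = 54, Σfm = 1587, mean = 29.3889
Σfm² = 55685.5
Σf(m − x̄)² = Σfm² − (Σfm)²/n = 55685.5 − 1587²/54 = 9045.3333
Sample variance = 9045.3333 / 53 = 170.6667
Standard deviation = √170.6667 = 13.0639

13.06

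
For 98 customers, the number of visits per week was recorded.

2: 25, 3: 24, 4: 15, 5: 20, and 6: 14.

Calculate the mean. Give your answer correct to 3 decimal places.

3.735

Values: 2, 3, 4, 5, 6
Σfx = 25×2 + 24×3 + 15×4 + 20×5 + 14×6 = 366
n = Σf = 98
Mean = 366 / 98 = 3.7347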